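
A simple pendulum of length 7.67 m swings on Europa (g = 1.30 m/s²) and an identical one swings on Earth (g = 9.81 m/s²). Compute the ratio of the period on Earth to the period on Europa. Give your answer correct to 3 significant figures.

T ∝ 1/√g, so T₂/T₁ = √(g₁/g₂) = √(1.30/9.81) = 0.364.

0.364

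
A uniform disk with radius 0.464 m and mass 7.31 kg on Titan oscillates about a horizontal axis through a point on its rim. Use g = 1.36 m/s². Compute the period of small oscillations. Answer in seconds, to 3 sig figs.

I_cm = ½mr² = 0.7869 kg·m². The pivot is at distance d = 0.464 m from the centre of mass.
By the parallel-axis theorem, I = I_cm + md² = 0.7869 + 1.574 = 2.361 kg·m².
T = 2π√(I/(mgd)) = 2π√(2.361/(7.31 × 1.36 × 0.464)) = 4.49 s.

4.49 s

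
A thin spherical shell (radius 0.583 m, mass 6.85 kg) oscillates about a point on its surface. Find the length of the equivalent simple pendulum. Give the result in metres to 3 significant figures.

0.972 m

The equivalent simple-pendulum length is L_eq = I/(md), where I is about the pivot and d = 0.5830 m.
I_cm = (2/3)mR² = 1.552 kg·m², so I = I_cm + md² = 1.552 + 2.328 = 3.880 kg·m².
L_eq = 3.880/(6.85 × 0.5830) = 0.972 m.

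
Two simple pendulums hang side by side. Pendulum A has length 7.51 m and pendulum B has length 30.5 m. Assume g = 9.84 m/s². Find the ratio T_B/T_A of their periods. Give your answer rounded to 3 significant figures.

2.02

T ∝ √L, so T_B/T_A = √(L_B/L_A) = √(30.5/7.51) = 2.02.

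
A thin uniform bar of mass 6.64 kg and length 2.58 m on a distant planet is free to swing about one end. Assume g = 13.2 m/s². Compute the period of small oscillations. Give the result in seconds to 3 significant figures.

2.27 s

For a physical pendulum T = 2π√(I/(mgd)), with d = 1.290 m from pivot to centre of mass.
I_cm = mL²/12 = 6.64 × 2.58²/12 = 3.683 kg·m²; I = I_cm + md² = 3.683 + 6.64 × 1.290² = 14.73 kg·m².
T = 2π√(14.73/(6.64 × 13.2 × 1.290)) = 2.27 s.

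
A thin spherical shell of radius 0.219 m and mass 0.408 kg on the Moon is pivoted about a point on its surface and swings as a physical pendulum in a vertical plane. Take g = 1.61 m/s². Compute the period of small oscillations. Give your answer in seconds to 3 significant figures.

I_cm = (2/3)mr² = 0.01305 kg·m². The pivot is at distance d = 0.219 m from the centre of mass.
By the parallel-axis theorem, I = I_cm + md² = 0.01305 + 0.01957 = 0.03261 kg·m².
T = 2π√(I/(mgd)) = 2π√(0.03261/(0.408 × 1.61 × 0.219)) = 2.99 s.

2.99 s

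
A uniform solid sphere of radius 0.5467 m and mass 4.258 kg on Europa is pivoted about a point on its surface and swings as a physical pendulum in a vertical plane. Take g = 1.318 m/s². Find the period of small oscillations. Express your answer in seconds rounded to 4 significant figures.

I_cm = (2/5)mr² = 0.50905 kg·m². The pivot is at distance d = 0.5467 m from the centre of mass.
By the parallel-axis theorem, I = I_cm + md² = 0.50905 + 1.2726 = 1.7817 kg·m².
T = 2π√(I/(mgd)) = 2π√(1.7817/(4.258 × 1.318 × 0.5467)) = 4.788 s.

4.788 s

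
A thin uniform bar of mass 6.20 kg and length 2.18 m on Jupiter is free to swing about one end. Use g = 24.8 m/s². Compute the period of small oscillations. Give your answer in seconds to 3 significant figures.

1.52 s

For a physical pendulum T = 2π√(I/(mgd)), with d = 1.090 m from pivot to centre of mass.
I_cm = mL²/12 = 6.20 × 2.18²/12 = 2.455 kg·m²; I = I_cm + md² = 2.455 + 6.20 × 1.090² = 9.822 kg·m².
T = 2π√(9.822/(6.20 × 24.8 × 1.090)) = 1.52 s.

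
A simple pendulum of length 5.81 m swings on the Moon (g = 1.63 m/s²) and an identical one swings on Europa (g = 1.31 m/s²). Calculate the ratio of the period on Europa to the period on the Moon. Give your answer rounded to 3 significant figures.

1.12

T ∝ 1/√g, so T₂/T₁ = √(g₁/g₂) = √(1.63/1.31) = 1.12.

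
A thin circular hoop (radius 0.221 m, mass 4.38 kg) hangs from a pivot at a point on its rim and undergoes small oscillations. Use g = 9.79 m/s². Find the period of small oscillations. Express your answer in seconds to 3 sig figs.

I_cm = mr² = 0.2139 kg·m². The pivot is at distance d = 0.221 m from the centre of mass.
By the parallel-axis theorem, I = I_cm + md² = 0.2139 + 0.2139 = 0.4278 kg·m².
T = 2π√(I/(mgd)) = 2π√(0.4278/(4.38 × 9.79 × 0.221)) = 1.34 s.

1.34 s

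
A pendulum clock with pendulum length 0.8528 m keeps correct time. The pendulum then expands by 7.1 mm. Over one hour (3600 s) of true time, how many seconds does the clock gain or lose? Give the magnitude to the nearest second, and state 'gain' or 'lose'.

T ∝ √L, so T'/T = √(0.85990/0.8528) = 1.00415.
In 3600 s of true time the clock registers 3600/1.00415 = 3585.1 s, so it loses 15 s.

lose 15 s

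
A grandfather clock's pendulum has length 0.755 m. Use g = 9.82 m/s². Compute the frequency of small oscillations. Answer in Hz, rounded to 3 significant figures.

T = 2π√(L/g) = 2π√(0.755/9.82) = 1.742 s, so f = 1/T = 0.574 Hz.

0.574 Hz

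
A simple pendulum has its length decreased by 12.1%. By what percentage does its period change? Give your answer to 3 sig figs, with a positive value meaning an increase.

T ∝ √L, so T'/T = √(0.8790) = 0.9375.
Percentage change in T = (0.9375 − 1) × 100% = -6.25%.

-6.25%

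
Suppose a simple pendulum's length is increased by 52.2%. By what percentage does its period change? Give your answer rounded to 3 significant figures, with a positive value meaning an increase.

T ∝ √L, so T'/T = √(1.522) = 1.234.
Percentage change in T = (1.234 − 1) × 100% = 23.4%.

23.4%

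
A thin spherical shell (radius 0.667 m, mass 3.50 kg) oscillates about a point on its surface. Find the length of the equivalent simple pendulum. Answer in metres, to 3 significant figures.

1.11 m

The equivalent simple-pendulum length is L_eq = I/(md), where I is about the pivot and d = 0.6670 m.
I_cm = (2/3)mR² = 1.038 kg·m², so I = I_cm + md² = 1.038 + 1.557 = 2.595 kg·m².
L_eq = 2.595/(3.50 × 0.6670) = 1.11 m.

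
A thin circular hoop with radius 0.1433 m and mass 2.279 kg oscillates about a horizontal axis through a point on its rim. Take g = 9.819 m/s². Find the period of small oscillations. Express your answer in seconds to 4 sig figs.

I_cm = mr² = 0.046799 kg·m². The pivot is at distance d = 0.1433 m from the centre of mass.
By the parallel-axis theorem, I = I_cm + md² = 0.046799 + 0.046799 = 0.093598 kg·m².
T = 2π√(I/(mgd)) = 2π√(0.093598/(2.279 × 9.819 × 0.1433)) = 1.073 s.

1.073 s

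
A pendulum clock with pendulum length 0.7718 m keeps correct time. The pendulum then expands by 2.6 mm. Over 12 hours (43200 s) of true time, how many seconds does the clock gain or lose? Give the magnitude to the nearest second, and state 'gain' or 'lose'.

T ∝ √L, so T'/T = √(0.77440/0.7718) = 1.00168.
In 43200 s of true time the clock registers 43200/1.00168 = 43127.4 s, so it loses 73 s.

lose 73 s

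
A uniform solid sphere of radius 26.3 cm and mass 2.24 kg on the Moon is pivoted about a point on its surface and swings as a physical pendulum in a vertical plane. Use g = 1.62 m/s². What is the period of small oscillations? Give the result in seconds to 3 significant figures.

3.00 s

I_cm = (2/5)mr² = 0.06198 kg·m². The pivot is at distance d = 0.263 m from the centre of mass.
By the parallel-axis theorem, I = I_cm + md² = 0.06198 + 0.1549 = 0.2169 kg·m².
T = 2π√(I/(mgd)) = 2π√(0.2169/(2.24 × 1.62 × 0.263)) = 3.00 s.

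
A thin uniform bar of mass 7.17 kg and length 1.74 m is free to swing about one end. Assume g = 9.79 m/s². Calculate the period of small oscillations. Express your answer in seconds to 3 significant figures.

For a physical pendulum T = 2π√(I/(mgd)), with d = 0.8700 m from pivot to centre of mass.
I_cm = mL²/12 = 7.17 × 1.74²/12 = 1.809 kg·m²; I = I_cm + md² = 1.809 + 7.17 × 0.8700² = 7.236 kg·m².
T = 2π√(7.236/(7.17 × 9.79 × 0.8700)) = 2.16 s.

2.16 s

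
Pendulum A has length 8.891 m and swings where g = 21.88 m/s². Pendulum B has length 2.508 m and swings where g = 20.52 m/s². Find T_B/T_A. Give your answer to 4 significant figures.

0.5484

T = 2π√(L/g), so T_B/T_A = √((L_B/g_B)/(L_A/g_A)) = √((2.508/20.52)/(8.891/21.88)) = 0.5484.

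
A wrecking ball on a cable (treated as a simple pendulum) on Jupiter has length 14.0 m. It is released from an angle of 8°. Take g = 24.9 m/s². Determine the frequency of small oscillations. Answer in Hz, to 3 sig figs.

T = 2π√(L/g) = 2π√(14.0/24.9) = 4.711 s, so f = 1/T = 0.212 Hz.

0.212 Hz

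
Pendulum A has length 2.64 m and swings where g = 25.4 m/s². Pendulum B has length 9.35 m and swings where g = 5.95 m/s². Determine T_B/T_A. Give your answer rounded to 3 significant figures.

3.89

T = 2π√(L/g), so T_B/T_A = √((L_B/g_B)/(L_A/g_A)) = √((9.35/5.95)/(2.64/25.4)) = 3.89.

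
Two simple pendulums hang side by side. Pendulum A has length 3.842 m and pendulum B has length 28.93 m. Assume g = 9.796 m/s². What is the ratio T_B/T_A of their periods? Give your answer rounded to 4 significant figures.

T ∝ √L, so T_B/T_A = √(L_B/L_A) = √(28.93/3.842) = 2.744.

2.744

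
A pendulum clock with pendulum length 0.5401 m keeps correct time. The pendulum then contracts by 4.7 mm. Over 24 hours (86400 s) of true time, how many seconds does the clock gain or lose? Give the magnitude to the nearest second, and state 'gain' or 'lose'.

gain 378 s

T ∝ √L, so T'/T = √(0.53540/0.5401) = 0.995639.
In 86400 s of true time the clock registers 86400/0.995639 = 86778.4 s, so it gains 378 s.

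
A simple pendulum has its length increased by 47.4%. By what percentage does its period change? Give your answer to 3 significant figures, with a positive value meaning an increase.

T ∝ √L, so T'/T = √(1.474) = 1.214.
Percentage change in T = (1.214 − 1) × 100% = 21.4%.

21.4%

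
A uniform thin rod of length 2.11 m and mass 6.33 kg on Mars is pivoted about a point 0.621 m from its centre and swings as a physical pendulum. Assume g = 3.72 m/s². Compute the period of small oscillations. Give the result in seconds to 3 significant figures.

3.60 s

For a physical pendulum T = 2π√(I/(mgd)), with d = 0.6210 m from pivot to centre of mass.
I_cm = mL²/12 = 6.33 × 2.11²/12 = 2.348 kg·m²; I = I_cm + md² = 2.348 + 6.33 × 0.6210² = 4.790 kg·m².
T = 2π√(4.790/(6.33 × 3.72 × 0.6210)) = 3.60 s.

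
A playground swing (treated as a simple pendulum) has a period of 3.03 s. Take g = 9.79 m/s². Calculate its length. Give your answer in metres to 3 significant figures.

2.28 m

From T = 2π√(L/g), L = gT²/(4π²) = 9.79 × 3.030²/(4π²) = 2.28 m.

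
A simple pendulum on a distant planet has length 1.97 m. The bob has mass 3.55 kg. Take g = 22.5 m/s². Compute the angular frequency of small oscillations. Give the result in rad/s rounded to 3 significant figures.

ω = √(g/L) = √(22.5/1.97) = 3.38 rad/s.

3.38 rad/s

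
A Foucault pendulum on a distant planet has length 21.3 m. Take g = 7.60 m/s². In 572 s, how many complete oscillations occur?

54

T = 2π√(L/g) = 2π√(21.3/7.60) = 10.52 s.
Number of complete oscillations = ⌊572/10.52⌋ = ⌊54.38⌋ = 54.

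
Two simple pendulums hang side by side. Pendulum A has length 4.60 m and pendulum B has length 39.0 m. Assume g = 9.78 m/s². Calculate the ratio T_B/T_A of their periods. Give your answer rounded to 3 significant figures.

T ∝ √L, so T_B/T_A = √(L_B/L_A) = √(39.0/4.60) = 2.91.

2.91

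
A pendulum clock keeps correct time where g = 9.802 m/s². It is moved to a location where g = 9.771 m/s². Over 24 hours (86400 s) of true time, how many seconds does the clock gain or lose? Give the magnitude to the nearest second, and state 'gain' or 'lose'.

lose 137 s

The clock's period scales as T ∝ 1/√g, so T'/T = √(9.802/9.771) = 1.00159.
In 86400 s of true time the clock registers 86400/1.00159 = 86263.3 s, so it loses 137 s.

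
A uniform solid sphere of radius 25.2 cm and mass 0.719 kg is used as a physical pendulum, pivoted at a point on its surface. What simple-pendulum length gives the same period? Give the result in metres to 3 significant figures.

0.353 m

The equivalent simple-pendulum length is L_eq = I/(md), where I is about the pivot and d = 0.2520 m.
I_cm = (2/5)mR² = 0.01826 kg·m², so I = I_cm + md² = 0.01826 + 0.04566 = 0.06392 kg·m².
L_eq = 0.06392/(0.719 × 0.2520) = 0.353 m.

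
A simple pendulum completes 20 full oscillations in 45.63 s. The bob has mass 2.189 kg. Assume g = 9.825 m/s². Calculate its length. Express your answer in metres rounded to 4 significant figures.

T = 45.63/20 = 2.2815 s.
From T = 2π√(L/g), L = gT²/(4π²) = 9.825 × 2.2815²/(4π²) = 1.295 m.

1.295 m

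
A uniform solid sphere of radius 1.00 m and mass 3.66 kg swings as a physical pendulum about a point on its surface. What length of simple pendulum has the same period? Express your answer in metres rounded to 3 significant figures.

1.40 m

The equivalent simple-pendulum length is L_eq = I/(md), where I is about the pivot and d = 1.000 m.
I_cm = (2/5)mR² = 1.464 kg·m², so I = I_cm + md² = 1.464 + 3.660 = 5.124 kg·m².
L_eq = 5.124/(3.66 × 1.000) = 1.40 m.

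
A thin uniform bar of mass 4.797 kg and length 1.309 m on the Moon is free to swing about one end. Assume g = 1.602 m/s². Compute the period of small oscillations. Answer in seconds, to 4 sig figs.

For a physical pendulum T = 2π√(I/(mgd)), with d = 0.65450 m from pivot to centre of mass.
I_cm = mL²/12 = 4.797 × 1.309²/12 = 0.68496 kg·m²; I = I_cm + md² = 0.68496 + 4.797 × 0.65450² = 2.7399 kg·m².
T = 2π√(2.7399/(4.797 × 1.602 × 0.65450)) = 4.637 s.

4.637 s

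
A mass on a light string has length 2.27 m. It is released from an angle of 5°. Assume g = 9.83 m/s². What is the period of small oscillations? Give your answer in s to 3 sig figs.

T = 2π√(L/g) = 2π√(2.27/9.83) = 2π × 0.4805 = 3.02 s.

3.02 s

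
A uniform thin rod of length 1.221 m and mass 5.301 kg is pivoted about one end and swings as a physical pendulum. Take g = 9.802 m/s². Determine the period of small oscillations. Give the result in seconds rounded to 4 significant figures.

For a physical pendulum T = 2π√(I/(mgd)), with d = 0.61050 m from pivot to centre of mass.
I_cm = mL²/12 = 5.301 × 1.221²/12 = 0.65858 kg·m²; I = I_cm + md² = 0.65858 + 5.301 × 0.61050² = 2.6343 kg·m².
T = 2π√(2.6343/(5.301 × 9.802 × 0.61050)) = 1.811 s.

1.811 s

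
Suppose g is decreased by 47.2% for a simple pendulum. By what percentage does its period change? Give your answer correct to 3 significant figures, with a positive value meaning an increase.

T ∝ 1/√g, so T'/T = 1/√(0.5280) = 1.376.
Percentage change in T = (1.376 − 1) × 100% = 37.6%.

37.6%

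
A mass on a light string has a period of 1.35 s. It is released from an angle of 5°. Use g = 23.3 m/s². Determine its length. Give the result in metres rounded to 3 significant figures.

1.08 m

From T = 2π√(L/g), L = gT²/(4π²) = 23.3 × 1.350²/(4π²) = 1.08 m.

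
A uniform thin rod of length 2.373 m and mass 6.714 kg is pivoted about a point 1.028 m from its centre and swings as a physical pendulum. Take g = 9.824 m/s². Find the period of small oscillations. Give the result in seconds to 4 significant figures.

For a physical pendulum T = 2π√(I/(mgd)), with d = 1.0280 m from pivot to centre of mass.
I_cm = mL²/12 = 6.714 × 2.373²/12 = 3.1506 kg·m²; I = I_cm + md² = 3.1506 + 6.714 × 1.0280² = 10.246 kg·m².
T = 2π√(10.246/(6.714 × 9.824 × 1.0280)) = 2.442 s.

2.442 s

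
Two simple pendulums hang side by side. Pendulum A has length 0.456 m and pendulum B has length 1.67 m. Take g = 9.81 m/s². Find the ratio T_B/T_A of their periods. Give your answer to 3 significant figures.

T ∝ √L, so T_B/T_A = √(L_B/L_A) = √(1.67/0.456) = 1.91.

1.91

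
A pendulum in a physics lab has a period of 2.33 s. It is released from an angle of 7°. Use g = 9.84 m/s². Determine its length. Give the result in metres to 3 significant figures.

From T = 2π√(L/g), L = gT²/(4π²) = 9.84 × 2.330²/(4π²) = 1.35 m.

1.35 m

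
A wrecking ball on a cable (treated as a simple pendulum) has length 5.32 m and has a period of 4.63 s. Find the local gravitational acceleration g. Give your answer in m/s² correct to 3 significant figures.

From T = 2π√(L/g), g = 4π²L/T² = 4π² × 5.32/4.630² = 9.80 m/s².

9.80 m/s²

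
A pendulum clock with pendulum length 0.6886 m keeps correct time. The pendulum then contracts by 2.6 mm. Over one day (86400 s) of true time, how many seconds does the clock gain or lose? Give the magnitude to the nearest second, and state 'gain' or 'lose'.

gain 164 s

T ∝ √L, so T'/T = √(0.68600/0.6886) = 0.998110.
In 86400 s of true time the clock registers 86400/0.998110 = 86563.6 s, so it gains 164 s.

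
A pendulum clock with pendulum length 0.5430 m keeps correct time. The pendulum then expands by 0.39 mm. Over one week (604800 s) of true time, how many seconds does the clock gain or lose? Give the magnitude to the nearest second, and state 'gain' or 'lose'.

T ∝ √L, so T'/T = √(0.54339/0.5430) = 1.00036.
In 604800 s of true time the clock registers 604800/1.00036 = 604582.9 s, so it loses 217 s.

lose 217 s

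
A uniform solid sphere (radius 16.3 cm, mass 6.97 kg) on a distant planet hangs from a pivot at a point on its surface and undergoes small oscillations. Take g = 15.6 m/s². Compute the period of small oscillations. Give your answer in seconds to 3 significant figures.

I_cm = (2/5)mr² = 0.07407 kg·m². The pivot is at distance d = 0.163 m from the centre of mass.
By the parallel-axis theorem, I = I_cm + md² = 0.07407 + 0.1852 = 0.2593 kg·m².
T = 2π√(I/(mgd)) = 2π√(0.2593/(6.97 × 15.6 × 0.163)) = 0.760 s.

0.760 s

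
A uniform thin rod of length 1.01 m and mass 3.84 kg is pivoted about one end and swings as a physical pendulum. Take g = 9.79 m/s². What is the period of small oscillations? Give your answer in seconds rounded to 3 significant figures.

1.65 s

For a physical pendulum T = 2π√(I/(mgd)), with d = 0.5050 m from pivot to centre of mass.
I_cm = mL²/12 = 3.84 × 1.01²/12 = 0.3264 kg·m²; I = I_cm + md² = 0.3264 + 3.84 × 0.5050² = 1.306 kg·m².
T = 2π√(1.306/(3.84 × 9.79 × 0.5050)) = 1.65 s.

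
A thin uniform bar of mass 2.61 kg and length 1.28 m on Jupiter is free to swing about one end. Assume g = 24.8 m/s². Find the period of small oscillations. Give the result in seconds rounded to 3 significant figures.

For a physical pendulum T = 2π√(I/(mgd)), with d = 0.6400 m from pivot to centre of mass.
I_cm = mL²/12 = 2.61 × 1.28²/12 = 0.3564 kg·m²; I = I_cm + md² = 0.3564 + 2.61 × 0.6400² = 1.425 kg·m².
T = 2π√(1.425/(2.61 × 24.8 × 0.6400)) = 1.17 s.

1.17 s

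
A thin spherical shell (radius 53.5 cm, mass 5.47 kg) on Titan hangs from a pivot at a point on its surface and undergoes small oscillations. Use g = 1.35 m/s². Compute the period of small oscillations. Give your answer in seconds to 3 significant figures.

5.11 s

I_cm = (2/3)mr² = 1.044 kg·m². The pivot is at distance d = 0.535 m from the centre of mass.
By the parallel-axis theorem, I = I_cm + md² = 1.044 + 1.566 = 2.609 kg·m².
T = 2π√(I/(mgd)) = 2π√(2.609/(5.47 × 1.35 × 0.535)) = 5.11 s.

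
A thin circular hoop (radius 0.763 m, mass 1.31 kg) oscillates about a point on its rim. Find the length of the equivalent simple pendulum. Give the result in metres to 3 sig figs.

1.53 m

The equivalent simple-pendulum length is L_eq = I/(md), where I is about the pivot and d = 0.7630 m.
I_cm = mR² = 0.7626 kg·m², so I = I_cm + md² = 0.7626 + 0.7626 = 1.525 kg·m².
L_eq = 1.525/(1.31 × 0.7630) = 1.53 m.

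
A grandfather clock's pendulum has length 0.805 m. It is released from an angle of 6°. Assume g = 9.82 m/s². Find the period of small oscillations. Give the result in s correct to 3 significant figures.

T = 2π√(L/g) = 2π√(0.805/9.82) = 2π × 0.2863 = 1.80 s.

1.80 s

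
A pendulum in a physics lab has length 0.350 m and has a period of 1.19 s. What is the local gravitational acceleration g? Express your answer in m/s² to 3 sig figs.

9.76 m/s²

From T = 2π√(L/g), g = 4π²L/T² = 4π² × 0.350/1.190² = 9.76 m/s².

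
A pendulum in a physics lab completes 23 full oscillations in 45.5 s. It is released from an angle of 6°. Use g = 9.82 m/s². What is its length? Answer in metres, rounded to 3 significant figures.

T = 45.5/23 = 1.978 s.
From T = 2π√(L/g), L = gT²/(4π²) = 9.82 × 1.978²/(4π²) = 0.973 m.

0.973 m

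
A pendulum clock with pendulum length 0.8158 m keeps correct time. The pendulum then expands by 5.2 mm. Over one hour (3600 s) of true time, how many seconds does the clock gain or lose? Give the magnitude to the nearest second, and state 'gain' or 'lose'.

lose 11 s

T ∝ √L, so T'/T = √(0.82100/0.8158) = 1.00318.
In 3600 s of true time the clock registers 3600/1.00318 = 3588.6 s, so it loses 11 s.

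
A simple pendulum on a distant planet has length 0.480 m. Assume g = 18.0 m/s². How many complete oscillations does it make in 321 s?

312

T = 2π√(L/g) = 2π√(0.480/18.0) = 1.026 s.
Number of complete oscillations = ⌊321/1.026⌋ = ⌊312.9⌋ = 312.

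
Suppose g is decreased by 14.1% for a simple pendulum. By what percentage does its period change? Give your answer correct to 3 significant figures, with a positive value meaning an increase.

T ∝ 1/√g, so T'/T = 1/√(0.8590) = 1.079.
Percentage change in T = (1.079 − 1) × 100% = 7.90%.

7.90%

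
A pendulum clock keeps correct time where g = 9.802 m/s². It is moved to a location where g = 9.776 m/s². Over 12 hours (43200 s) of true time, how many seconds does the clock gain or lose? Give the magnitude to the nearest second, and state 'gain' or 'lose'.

The clock's period scales as T ∝ 1/√g, so T'/T = √(9.802/9.776) = 1.00133.
In 43200 s of true time the clock registers 43200/1.00133 = 43142.7 s, so it loses 57 s.

lose 57 s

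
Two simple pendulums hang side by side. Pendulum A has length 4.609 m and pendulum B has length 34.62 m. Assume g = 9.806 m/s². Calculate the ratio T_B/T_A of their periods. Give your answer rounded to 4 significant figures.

T ∝ √L, so T_B/T_A = √(L_B/L_A) = √(34.62/4.609) = 2.741.

2.741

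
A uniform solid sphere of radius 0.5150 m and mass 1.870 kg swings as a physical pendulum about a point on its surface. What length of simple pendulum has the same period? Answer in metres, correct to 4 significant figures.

The equivalent simple-pendulum length is L_eq = I/(md), where I is about the pivot and d = 0.51500 m.
I_cm = (2/5)mR² = 0.19839 kg·m², so I = I_cm + md² = 0.19839 + 0.49597 = 0.69436 kg·m².
L_eq = 0.69436/(1.870 × 0.51500) = 0.7210 m.

0.7210 m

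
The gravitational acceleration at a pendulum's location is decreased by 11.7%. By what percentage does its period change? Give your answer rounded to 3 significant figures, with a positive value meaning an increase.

6.42%

T ∝ 1/√g, so T'/T = 1/√(0.8830) = 1.064.
Percentage change in T = (1.064 − 1) × 100% = 6.42%.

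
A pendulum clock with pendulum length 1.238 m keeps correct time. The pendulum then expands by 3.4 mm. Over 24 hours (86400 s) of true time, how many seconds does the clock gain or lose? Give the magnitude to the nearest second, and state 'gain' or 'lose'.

T ∝ √L, so T'/T = √(1.24140/1.238) = 1.00137.
In 86400 s of true time the clock registers 86400/1.00137 = 86281.6 s, so it loses 118 s.

lose 118 s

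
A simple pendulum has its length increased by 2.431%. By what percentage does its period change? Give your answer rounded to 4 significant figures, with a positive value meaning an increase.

1.208%

T ∝ √L, so T'/T = √(1.0243) = 1.0121.
Percentage change in T = (1.0121 − 1) × 100% = 1.208%.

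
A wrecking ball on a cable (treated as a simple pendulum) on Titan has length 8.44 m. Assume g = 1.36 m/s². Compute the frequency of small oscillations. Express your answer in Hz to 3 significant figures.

T = 2π√(L/g) = 2π√(8.44/1.36) = 15.65 s, so f = 1/T = 0.0639 Hz.

0.0639 Hz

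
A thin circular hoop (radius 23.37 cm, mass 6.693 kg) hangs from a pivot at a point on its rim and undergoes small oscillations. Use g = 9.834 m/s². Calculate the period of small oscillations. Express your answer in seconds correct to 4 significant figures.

I_cm = mr² = 0.36554 kg·m². The pivot is at distance d = 0.2337 m from the centre of mass.
By the parallel-axis theorem, I = I_cm + md² = 0.36554 + 0.36554 = 0.73109 kg·m².
T = 2π√(I/(mgd)) = 2π√(0.73109/(6.693 × 9.834 × 0.2337)) = 1.370 s.

1.370 s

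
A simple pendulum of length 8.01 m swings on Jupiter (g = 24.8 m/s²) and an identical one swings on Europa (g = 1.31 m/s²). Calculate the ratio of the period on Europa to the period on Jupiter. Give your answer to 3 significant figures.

4.35

T ∝ 1/√g, so T₂/T₁ = √(g₁/g₂) = √(24.8/1.31) = 4.35.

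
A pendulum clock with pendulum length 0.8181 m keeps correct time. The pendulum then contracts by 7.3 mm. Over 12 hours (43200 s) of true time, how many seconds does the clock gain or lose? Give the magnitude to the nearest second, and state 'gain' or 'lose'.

T ∝ √L, so T'/T = √(0.81080/0.8181) = 0.995528.
In 43200 s of true time the clock registers 43200/0.995528 = 43394.0 s, so it gains 194 s.

gain 194 s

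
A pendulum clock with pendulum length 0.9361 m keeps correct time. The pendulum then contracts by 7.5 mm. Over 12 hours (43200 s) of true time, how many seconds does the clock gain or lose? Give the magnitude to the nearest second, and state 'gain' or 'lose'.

gain 174 s

T ∝ √L, so T'/T = √(0.92860/0.9361) = 0.995986.
In 43200 s of true time the clock registers 43200/0.995986 = 43374.1 s, so it gains 174 s.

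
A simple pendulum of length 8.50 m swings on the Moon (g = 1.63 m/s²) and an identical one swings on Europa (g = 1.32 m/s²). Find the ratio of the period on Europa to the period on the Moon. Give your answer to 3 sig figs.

1.11

T ∝ 1/√g, so T₂/T₁ = √(g₁/g₂) = √(1.63/1.32) = 1.11.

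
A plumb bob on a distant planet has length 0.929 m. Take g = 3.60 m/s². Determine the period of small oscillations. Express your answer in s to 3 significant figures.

3.19 s

T = 2π√(L/g) = 2π√(0.929/3.60) = 2π × 0.5080 = 3.19 s.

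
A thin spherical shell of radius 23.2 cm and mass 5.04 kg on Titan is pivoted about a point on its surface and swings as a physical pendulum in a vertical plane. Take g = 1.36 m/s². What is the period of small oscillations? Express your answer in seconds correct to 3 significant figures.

I_cm = (2/3)mr² = 0.1808 kg·m². The pivot is at distance d = 0.232 m from the centre of mass.
By the parallel-axis theorem, I = I_cm + md² = 0.1808 + 0.2713 = 0.4521 kg·m².
T = 2π√(I/(mgd)) = 2π√(0.4521/(5.04 × 1.36 × 0.232)) = 3.35 s.

3.35 s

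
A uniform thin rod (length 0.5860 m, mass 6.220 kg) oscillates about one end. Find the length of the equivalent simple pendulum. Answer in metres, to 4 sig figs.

The equivalent simple-pendulum length is L_eq = I/(md), where I is about the pivot and d = 0.29300 m.
I_cm = (1/12)mL² = 0.17799 kg·m², so I = I_cm + md² = 0.17799 + 0.53398 = 0.71197 kg·m².
L_eq = 0.71197/(6.220 × 0.29300) = 0.3907 m.

0.3907 m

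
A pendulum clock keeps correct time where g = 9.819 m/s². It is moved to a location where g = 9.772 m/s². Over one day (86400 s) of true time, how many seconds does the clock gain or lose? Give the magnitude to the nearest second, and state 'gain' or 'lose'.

lose 207 s

The clock's period scales as T ∝ 1/√g, so T'/T = √(9.819/9.772) = 1.00240.
In 86400 s of true time the clock registers 86400/1.00240 = 86193.0 s, so it loses 207 s.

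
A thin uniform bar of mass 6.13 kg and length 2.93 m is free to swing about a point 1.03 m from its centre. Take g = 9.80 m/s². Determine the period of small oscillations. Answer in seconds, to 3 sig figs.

2.64 s

For a physical pendulum T = 2π√(I/(mgd)), with d = 1.030 m from pivot to centre of mass.
I_cm = mL²/12 = 6.13 × 2.93²/12 = 4.385 kg·m²; I = I_cm + md² = 4.385 + 6.13 × 1.030² = 10.89 kg·m².
T = 2π√(10.89/(6.13 × 9.80 × 1.030)) = 2.64 s.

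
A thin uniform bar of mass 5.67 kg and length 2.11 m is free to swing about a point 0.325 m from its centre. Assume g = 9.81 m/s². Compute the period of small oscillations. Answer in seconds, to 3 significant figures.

2.43 s

For a physical pendulum T = 2π√(I/(mgd)), with d = 0.3250 m from pivot to centre of mass.
I_cm = mL²/12 = 5.67 × 2.11²/12 = 2.104 kg·m²; I = I_cm + md² = 2.104 + 5.67 × 0.3250² = 2.703 kg·m².
T = 2π√(2.703/(5.67 × 9.81 × 0.3250)) = 2.43 s.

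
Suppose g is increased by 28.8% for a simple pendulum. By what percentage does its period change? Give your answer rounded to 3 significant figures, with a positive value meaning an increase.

T ∝ 1/√g, so T'/T = 1/√(1.288) = 0.8811.
Percentage change in T = (0.8811 − 1) × 100% = -11.9%.

-11.9%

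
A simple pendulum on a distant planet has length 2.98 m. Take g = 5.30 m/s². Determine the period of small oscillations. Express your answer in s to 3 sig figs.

4.71 s

T = 2π√(L/g) = 2π√(2.98/5.30) = 2π × 0.7498 = 4.71 s.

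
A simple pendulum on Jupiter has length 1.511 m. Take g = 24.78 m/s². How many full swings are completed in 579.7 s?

T = 2π√(L/g) = 2π√(1.511/24.78) = 1.5515 s.
Number of complete oscillations = ⌊579.7/1.5515⌋ = ⌊373.63⌋ = 373.

373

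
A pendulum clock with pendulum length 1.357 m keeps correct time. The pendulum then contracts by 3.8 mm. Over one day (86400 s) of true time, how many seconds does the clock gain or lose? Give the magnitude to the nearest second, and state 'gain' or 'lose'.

T ∝ √L, so T'/T = √(1.35320/1.357) = 0.998599.
In 86400 s of true time the clock registers 86400/0.998599 = 86521.2 s, so it gains 121 s.

gain 121 s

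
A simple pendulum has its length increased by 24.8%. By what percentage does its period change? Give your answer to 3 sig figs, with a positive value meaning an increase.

11.7%

T ∝ √L, so T'/T = √(1.248) = 1.117.
Percentage change in T = (1.117 − 1) × 100% = 11.7%.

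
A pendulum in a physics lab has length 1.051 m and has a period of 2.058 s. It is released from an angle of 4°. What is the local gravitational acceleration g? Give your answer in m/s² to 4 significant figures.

9.797 m/s²

From T = 2π√(L/g), g = 4π²L/T² = 4π² × 1.051/2.0580² = 9.797 m/s².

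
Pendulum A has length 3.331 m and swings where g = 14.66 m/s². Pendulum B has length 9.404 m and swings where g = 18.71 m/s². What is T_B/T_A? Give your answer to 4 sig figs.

1.487

T = 2π√(L/g), so T_B/T_A = √((L_B/g_B)/(L_A/g_A)) = √((9.404/18.71)/(3.331/14.66)) = 1.487.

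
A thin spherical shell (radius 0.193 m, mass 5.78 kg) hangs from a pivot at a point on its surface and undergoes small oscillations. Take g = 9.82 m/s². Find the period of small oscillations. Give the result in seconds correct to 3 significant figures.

I_cm = (2/3)mr² = 0.1435 kg·m². The pivot is at distance d = 0.193 m from the centre of mass.
By the parallel-axis theorem, I = I_cm + md² = 0.1435 + 0.2153 = 0.3588 kg·m².
T = 2π√(I/(mgd)) = 2π√(0.3588/(5.78 × 9.82 × 0.193)) = 1.14 s.

1.14 s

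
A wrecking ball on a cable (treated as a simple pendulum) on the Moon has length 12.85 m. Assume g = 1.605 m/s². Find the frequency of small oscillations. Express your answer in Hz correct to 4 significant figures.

T = 2π√(L/g) = 2π√(12.85/1.605) = 17.778 s, so f = 1/T = 0.05625 Hz.

0.05625 Hz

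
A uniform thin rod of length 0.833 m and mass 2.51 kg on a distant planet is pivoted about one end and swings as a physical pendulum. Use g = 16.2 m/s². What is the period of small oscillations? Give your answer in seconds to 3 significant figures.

For a physical pendulum T = 2π√(I/(mgd)), with d = 0.4165 m from pivot to centre of mass.
I_cm = mL²/12 = 2.51 × 0.833²/12 = 0.1451 kg·m²; I = I_cm + md² = 0.1451 + 2.51 × 0.4165² = 0.5806 kg·m².
T = 2π√(0.5806/(2.51 × 16.2 × 0.4165)) = 1.16 s.

1.16 s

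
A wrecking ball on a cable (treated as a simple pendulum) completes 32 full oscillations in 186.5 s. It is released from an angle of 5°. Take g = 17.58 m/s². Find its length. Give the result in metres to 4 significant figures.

15.13 m

T = 186.5/32 = 5.8281 s.
From T = 2π√(L/g), L = gT²/(4π²) = 17.58 × 5.8281²/(4π²) = 15.13 m.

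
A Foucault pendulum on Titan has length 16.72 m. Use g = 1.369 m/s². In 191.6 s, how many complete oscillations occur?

8

T = 2π√(L/g) = 2π√(16.72/1.369) = 21.958 s.
Number of complete oscillations = ⌊191.6/21.958⌋ = ⌊8.7257⌋ = 8.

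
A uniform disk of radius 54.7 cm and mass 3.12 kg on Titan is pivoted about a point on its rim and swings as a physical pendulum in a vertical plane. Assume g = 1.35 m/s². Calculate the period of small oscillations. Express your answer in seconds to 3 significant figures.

4.90 s

I_cm = ½mr² = 0.4668 kg·m². The pivot is at distance d = 0.547 m from the centre of mass.
By the parallel-axis theorem, I = I_cm + md² = 0.4668 + 0.9335 = 1.400 kg·m².
T = 2π√(I/(mgd)) = 2π√(1.400/(3.12 × 1.35 × 0.547)) = 4.90 s.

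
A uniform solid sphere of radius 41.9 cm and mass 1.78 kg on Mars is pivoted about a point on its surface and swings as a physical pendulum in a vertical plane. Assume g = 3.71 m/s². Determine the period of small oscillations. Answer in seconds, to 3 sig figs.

I_cm = (2/5)mr² = 0.1250 kg·m². The pivot is at distance d = 0.419 m from the centre of mass.
By the parallel-axis theorem, I = I_cm + md² = 0.1250 + 0.3125 = 0.4375 kg·m².
T = 2π√(I/(mgd)) = 2π√(0.4375/(1.78 × 3.71 × 0.419)) = 2.50 s.

2.50 s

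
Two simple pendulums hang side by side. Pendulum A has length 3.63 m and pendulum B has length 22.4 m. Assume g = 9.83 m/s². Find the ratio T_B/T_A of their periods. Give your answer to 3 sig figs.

2.48

T ∝ √L, so T_B/T_A = √(L_B/L_A) = √(22.4/3.63) = 2.48.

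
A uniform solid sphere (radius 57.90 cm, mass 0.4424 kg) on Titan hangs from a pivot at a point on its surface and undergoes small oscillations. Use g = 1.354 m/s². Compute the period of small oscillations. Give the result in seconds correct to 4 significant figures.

I_cm = (2/5)mr² = 0.059324 kg·m². The pivot is at distance d = 0.5790 m from the centre of mass.
By the parallel-axis theorem, I = I_cm + md² = 0.059324 + 0.14831 = 0.20763 kg·m².
T = 2π√(I/(mgd)) = 2π√(0.20763/(0.4424 × 1.354 × 0.5790)) = 4.862 s.

4.862 s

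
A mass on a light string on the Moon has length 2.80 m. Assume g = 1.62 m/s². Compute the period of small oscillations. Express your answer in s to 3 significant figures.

8.26 s

T = 2π√(L/g) = 2π√(2.80/1.62) = 2π × 1.315 = 8.26 s.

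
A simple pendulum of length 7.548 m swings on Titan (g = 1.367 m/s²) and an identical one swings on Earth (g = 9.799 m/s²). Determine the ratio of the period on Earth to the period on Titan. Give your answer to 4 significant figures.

T ∝ 1/√g, so T₂/T₁ = √(g₁/g₂) = √(1.367/9.799) = 0.3735.

0.3735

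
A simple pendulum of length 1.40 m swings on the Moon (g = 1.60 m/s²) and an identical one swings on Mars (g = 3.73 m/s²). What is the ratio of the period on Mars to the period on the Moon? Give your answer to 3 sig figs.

T ∝ 1/√g, so T₂/T₁ = √(g₁/g₂) = √(1.60/3.73) = 0.655.

0.655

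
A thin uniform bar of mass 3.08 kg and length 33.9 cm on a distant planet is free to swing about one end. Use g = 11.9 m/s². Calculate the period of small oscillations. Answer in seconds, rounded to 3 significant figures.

For a physical pendulum T = 2π√(I/(mgd)), with d = 0.1695 m from pivot to centre of mass.
I_cm = mL²/12 = 3.08 × 0.339²/12 = 0.02950 kg·m²; I = I_cm + md² = 0.02950 + 3.08 × 0.1695² = 0.1180 kg·m².
T = 2π√(0.1180/(3.08 × 11.9 × 0.1695)) = 0.866 s.

0.866 s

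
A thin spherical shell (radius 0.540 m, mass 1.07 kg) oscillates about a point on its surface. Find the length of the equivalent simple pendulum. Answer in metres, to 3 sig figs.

The equivalent simple-pendulum length is L_eq = I/(md), where I is about the pivot and d = 0.5400 m.
I_cm = (2/3)mR² = 0.2080 kg·m², so I = I_cm + md² = 0.2080 + 0.3120 = 0.5200 kg·m².
L_eq = 0.5200/(1.07 × 0.5400) = 0.900 m.

0.900 m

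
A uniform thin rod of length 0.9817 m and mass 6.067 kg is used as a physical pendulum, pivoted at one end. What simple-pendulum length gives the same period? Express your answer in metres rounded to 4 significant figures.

The equivalent simple-pendulum length is L_eq = I/(md), where I is about the pivot and d = 0.49085 m.
I_cm = (1/12)mL² = 0.48725 kg·m², so I = I_cm + md² = 0.48725 + 1.4617 = 1.9490 kg·m².
L_eq = 1.9490/(6.067 × 0.49085) = 0.6545 m.

0.6545 m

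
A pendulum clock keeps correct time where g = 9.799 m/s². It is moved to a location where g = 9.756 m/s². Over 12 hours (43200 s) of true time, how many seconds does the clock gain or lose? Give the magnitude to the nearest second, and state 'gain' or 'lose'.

The clock's period scales as T ∝ 1/√g, so T'/T = √(9.799/9.756) = 1.00220.
In 43200 s of true time the clock registers 43200/1.00220 = 43105.1 s, so it loses 95 s.

lose 95 s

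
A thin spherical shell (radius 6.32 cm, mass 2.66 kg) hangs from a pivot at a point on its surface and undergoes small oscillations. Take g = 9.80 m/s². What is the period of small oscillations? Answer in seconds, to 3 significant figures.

0.651 s

I_cm = (2/3)mr² = 0.007083 kg·m². The pivot is at distance d = 0.0632 m from the centre of mass.
By the parallel-axis theorem, I = I_cm + md² = 0.007083 + 0.01062 = 0.01771 kg·m².
T = 2π√(I/(mgd)) = 2π√(0.01771/(2.66 × 9.80 × 0.0632)) = 0.651 s.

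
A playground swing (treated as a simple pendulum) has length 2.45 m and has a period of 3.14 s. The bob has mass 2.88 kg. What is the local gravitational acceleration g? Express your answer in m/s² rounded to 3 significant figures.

From T = 2π√(L/g), g = 4π²L/T² = 4π² × 2.45/3.140² = 9.81 m/s².

9.81 m/s²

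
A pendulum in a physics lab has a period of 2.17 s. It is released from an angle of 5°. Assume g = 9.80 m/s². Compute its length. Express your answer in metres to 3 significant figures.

From T = 2π√(L/g), L = gT²/(4π²) = 9.80 × 2.170²/(4π²) = 1.17 m.

1.17 m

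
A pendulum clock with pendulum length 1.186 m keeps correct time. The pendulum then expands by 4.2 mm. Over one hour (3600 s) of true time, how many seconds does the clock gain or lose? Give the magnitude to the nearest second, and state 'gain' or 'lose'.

lose 6 s

T ∝ √L, so T'/T = √(1.19020/1.186) = 1.00177.
In 3600 s of true time the clock registers 3600/1.00177 = 3593.6 s, so it loses 6 s.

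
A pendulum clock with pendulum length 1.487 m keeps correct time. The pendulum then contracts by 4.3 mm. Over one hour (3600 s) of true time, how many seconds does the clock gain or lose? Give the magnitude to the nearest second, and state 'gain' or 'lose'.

T ∝ √L, so T'/T = √(1.48270/1.487) = 0.998553.
In 3600 s of true time the clock registers 3600/0.998553 = 3605.2 s, so it gains 5 s.

gain 5 s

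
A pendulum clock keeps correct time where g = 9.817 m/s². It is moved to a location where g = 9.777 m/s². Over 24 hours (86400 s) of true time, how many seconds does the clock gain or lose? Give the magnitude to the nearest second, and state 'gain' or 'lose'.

lose 176 s

The clock's period scales as T ∝ 1/√g, so T'/T = √(9.817/9.777) = 1.00204.
In 86400 s of true time the clock registers 86400/1.00204 = 86223.8 s, so it loses 176 s.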